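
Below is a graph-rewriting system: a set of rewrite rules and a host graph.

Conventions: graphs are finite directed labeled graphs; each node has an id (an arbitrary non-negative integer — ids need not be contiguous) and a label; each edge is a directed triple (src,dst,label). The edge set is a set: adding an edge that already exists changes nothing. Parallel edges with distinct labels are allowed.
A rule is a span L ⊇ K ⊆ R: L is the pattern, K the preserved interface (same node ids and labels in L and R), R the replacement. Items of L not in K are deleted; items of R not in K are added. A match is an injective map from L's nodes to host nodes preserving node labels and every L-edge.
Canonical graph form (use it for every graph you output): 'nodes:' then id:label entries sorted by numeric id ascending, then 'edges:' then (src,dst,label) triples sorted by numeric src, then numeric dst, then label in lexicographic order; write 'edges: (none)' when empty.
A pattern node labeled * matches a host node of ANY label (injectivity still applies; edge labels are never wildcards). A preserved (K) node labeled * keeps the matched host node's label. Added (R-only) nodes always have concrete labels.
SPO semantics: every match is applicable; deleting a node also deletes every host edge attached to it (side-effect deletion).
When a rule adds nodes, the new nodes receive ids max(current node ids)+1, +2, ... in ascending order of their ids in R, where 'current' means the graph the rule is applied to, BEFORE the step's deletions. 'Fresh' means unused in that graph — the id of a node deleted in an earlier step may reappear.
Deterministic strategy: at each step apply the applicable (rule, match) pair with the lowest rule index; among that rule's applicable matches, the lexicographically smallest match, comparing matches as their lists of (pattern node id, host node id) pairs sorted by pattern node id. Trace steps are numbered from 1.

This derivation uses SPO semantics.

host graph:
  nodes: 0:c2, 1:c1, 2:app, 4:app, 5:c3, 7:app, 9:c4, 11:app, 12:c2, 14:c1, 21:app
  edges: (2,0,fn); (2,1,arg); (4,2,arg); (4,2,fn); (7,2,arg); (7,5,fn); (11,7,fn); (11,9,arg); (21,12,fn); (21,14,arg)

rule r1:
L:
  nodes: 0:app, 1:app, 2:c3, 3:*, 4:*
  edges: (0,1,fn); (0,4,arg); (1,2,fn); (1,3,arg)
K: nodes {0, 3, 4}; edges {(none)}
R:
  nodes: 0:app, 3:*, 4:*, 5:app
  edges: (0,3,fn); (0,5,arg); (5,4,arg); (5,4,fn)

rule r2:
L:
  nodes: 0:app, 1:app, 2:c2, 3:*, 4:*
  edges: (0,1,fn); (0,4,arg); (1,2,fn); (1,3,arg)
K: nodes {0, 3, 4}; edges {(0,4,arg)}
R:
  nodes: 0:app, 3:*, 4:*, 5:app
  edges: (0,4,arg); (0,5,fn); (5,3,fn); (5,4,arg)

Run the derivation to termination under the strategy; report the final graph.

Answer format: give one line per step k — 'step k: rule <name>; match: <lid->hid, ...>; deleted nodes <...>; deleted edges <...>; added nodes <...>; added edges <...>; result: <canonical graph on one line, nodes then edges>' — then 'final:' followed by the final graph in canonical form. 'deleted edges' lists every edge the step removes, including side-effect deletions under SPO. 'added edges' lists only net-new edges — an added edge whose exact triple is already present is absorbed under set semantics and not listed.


step 1: rule r1; match: 0->11, 1->7, 2->5, 3->2, 4->9; deleted nodes 5, 7; deleted edges (7,2,arg); (7,5,fn); (11,7,fn); (11,9,arg); added nodes 22; added edges (11,2,fn); (11,22,arg); (22,9,arg); (22,9,fn); result: nodes: 0:c2, 1:c1, 2:app, 4:app, 9:c4, 11:app, 12:c2, 14:c1, 21:app, 22:app edges: (2,0,fn); (2,1,arg); (4,2,arg); (4,2,fn); (11,2,fn); (11,22,arg); (21,12,fn); (21,14,arg); (22,9,arg); (22,9,fn)
step 2: rule r2; match: 0->11, 1->2, 2->0, 3->1, 4->22; deleted nodes 0, 2; deleted edges (2,0,fn); (2,1,arg); (4,2,arg); (4,2,fn); (11,2,fn); added nodes 23; added edges (11,23,fn); (23,1,fn); (23,22,arg); result: nodes: 1:c1, 4:app, 9:c4, 11:app, 12:c2, 14:c1, 21:app, 22:app, 23:app edges: (11,22,arg); (11,23,fn); (21,12,fn); (21,14,arg); (22,9,arg); (22,9,fn); (23,1,fn); (23,22,arg)
final:
nodes: 1:c1, 4:app, 9:c4, 11:app, 12:c2, 14:c1, 21:app, 22:app, 23:app
edges: (11,22,arg); (11,23,fn); (21,12,fn); (21,14,arg); (22,9,arg); (22,9,fn); (23,1,fn); (23,22,arg)


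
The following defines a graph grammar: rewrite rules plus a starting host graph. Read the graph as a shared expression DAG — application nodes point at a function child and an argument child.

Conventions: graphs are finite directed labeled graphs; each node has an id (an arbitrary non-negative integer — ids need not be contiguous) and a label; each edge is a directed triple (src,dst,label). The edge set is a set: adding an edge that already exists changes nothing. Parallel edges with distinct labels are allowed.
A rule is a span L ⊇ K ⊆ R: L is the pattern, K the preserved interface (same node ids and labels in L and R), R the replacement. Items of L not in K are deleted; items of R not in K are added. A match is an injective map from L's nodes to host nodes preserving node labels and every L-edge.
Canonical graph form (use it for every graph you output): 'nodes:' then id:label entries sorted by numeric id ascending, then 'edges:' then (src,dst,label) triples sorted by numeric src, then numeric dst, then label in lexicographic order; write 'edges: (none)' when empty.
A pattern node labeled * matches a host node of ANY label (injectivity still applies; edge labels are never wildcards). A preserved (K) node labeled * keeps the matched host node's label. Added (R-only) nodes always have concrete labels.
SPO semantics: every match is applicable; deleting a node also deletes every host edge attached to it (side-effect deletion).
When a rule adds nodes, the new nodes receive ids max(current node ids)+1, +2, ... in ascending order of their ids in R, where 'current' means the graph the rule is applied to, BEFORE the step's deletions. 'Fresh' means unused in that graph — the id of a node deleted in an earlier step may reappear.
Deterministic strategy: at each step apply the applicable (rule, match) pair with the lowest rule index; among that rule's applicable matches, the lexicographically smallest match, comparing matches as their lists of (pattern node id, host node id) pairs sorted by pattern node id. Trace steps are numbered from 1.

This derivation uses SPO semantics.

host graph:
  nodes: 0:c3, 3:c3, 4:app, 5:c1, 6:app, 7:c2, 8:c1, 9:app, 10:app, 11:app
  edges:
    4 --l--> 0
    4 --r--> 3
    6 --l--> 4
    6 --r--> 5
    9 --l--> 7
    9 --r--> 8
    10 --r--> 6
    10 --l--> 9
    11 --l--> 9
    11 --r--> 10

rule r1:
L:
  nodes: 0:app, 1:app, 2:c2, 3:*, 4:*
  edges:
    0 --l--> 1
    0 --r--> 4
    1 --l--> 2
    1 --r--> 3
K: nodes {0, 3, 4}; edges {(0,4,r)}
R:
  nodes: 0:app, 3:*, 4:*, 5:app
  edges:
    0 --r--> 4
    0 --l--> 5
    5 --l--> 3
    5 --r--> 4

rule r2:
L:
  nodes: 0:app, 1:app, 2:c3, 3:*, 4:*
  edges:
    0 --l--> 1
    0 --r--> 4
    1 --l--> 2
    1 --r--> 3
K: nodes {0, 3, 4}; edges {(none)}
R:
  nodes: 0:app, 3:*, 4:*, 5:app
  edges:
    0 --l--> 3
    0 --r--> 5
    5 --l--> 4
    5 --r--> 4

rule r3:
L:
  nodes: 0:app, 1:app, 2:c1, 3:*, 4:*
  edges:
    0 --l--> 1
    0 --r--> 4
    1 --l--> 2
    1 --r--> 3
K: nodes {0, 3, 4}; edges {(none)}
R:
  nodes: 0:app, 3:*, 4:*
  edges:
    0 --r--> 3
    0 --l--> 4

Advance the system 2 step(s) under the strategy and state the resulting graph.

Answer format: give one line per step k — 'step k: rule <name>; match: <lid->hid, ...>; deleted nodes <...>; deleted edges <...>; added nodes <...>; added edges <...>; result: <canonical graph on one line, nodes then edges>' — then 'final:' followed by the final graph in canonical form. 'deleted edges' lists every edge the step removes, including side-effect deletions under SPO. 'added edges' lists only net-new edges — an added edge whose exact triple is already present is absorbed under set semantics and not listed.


step 1: rule r1; match: 0->10, 1->9, 2->7, 3->8, 4->6; deleted nodes 7, 9; deleted edges (9,7,l); (9,8,r); (10,9,l); (11,9,l); added nodes 12; added edges (10,12,l); (12,6,r); (12,8,l); result: nodes: 0:c3, 3:c3, 4:app, 5:c1, 6:app, 8:c1, 10:app, 11:app, 12:app edges: (4,0,l); (4,3,r); (6,4,l); (6,5,r); (10,6,r); (10,12,l); (11,10,r); (12,6,r); (12,8,l)
step 2: rule r2; match: 0->6, 1->4, 2->0, 3->3, 4->5; deleted nodes 0, 4; deleted edges (4,0,l); (4,3,r); (6,4,l); (6,5,r); added nodes 13; added edges (6,3,l); (6,13,r); (13,5,l); (13,5,r); result: nodes: 3:c3, 5:c1, 6:app, 8:c1, 10:app, 11:app, 12:app, 13:app edges: (6,3,l); (6,13,r); (10,6,r); (10,12,l); (11,10,r); (12,6,r); (12,8,l); (13,5,l); (13,5,r)
final:
nodes: 3:c3, 5:c1, 6:app, 8:c1, 10:app, 11:app, 12:app, 13:app
edges: (6,3,l); (6,13,r); (10,6,r); (10,12,l); (11,10,r); (12,6,r); (12,8,l); (13,5,l); (13,5,r)


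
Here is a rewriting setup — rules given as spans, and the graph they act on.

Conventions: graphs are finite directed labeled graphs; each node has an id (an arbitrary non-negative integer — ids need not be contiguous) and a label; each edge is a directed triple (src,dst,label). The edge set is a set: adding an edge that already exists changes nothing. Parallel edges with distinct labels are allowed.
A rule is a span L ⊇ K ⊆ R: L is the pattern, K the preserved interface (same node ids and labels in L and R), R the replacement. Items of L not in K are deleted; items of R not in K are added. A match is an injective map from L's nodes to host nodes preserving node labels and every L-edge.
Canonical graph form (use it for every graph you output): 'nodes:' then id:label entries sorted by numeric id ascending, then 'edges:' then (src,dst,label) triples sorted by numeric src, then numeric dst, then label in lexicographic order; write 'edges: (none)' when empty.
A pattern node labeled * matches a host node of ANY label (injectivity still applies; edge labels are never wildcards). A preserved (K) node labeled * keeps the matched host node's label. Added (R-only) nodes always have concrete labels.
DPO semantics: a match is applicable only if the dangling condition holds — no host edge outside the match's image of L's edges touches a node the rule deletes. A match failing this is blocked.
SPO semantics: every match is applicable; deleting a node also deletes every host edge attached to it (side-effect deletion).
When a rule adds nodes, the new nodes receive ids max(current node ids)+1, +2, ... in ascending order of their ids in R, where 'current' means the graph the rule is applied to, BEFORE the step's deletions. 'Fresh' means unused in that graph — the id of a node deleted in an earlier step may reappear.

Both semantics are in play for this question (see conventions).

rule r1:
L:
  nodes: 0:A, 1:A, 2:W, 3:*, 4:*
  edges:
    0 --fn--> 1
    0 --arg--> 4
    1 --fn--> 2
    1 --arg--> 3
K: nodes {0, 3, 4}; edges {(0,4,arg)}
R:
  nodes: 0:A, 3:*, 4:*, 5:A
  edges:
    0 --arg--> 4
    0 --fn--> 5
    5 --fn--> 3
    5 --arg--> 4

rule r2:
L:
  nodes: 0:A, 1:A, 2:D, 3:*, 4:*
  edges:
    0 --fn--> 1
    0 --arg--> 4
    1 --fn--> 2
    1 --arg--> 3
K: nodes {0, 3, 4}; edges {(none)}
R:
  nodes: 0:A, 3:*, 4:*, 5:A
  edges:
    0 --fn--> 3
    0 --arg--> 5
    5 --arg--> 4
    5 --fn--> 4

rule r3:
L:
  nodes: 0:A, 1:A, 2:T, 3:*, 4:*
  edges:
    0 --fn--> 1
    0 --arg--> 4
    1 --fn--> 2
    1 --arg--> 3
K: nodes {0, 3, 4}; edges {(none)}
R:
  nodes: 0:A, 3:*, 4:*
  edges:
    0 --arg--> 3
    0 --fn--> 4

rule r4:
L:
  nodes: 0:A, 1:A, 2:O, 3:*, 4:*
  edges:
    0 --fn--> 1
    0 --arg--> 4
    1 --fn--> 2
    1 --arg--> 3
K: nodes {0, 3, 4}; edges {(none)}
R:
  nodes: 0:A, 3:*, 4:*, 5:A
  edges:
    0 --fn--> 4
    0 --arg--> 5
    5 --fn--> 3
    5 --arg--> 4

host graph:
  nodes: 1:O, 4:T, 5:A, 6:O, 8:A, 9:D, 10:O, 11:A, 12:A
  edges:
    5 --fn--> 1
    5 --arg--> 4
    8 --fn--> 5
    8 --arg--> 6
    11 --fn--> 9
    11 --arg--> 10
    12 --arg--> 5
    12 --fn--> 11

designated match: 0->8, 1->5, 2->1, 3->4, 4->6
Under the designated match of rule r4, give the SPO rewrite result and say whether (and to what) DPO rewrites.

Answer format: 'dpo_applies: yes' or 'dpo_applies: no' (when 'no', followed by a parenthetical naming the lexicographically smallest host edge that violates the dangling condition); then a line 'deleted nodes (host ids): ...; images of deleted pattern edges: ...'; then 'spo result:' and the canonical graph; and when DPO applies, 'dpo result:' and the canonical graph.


dpo_applies: no
(the rule deletes node 5, which keeps host edge (12,5,arg) outside the match image — the dangling condition fails, DPO blocks; SPO proceeds and side-deletes such edges)
deleted nodes (host ids): 1, 5; images of deleted pattern edges: (5,1,fn); (5,4,arg); (8,5,fn); (8,6,arg)
spo result:
nodes: 4:T, 6:O, 8:A, 9:D, 10:O, 11:A, 12:A, 13:A
edges: (8,6,fn); (8,13,arg); (11,9,fn); (11,10,arg); (12,11,fn); (13,4,fn); (13,6,arg)


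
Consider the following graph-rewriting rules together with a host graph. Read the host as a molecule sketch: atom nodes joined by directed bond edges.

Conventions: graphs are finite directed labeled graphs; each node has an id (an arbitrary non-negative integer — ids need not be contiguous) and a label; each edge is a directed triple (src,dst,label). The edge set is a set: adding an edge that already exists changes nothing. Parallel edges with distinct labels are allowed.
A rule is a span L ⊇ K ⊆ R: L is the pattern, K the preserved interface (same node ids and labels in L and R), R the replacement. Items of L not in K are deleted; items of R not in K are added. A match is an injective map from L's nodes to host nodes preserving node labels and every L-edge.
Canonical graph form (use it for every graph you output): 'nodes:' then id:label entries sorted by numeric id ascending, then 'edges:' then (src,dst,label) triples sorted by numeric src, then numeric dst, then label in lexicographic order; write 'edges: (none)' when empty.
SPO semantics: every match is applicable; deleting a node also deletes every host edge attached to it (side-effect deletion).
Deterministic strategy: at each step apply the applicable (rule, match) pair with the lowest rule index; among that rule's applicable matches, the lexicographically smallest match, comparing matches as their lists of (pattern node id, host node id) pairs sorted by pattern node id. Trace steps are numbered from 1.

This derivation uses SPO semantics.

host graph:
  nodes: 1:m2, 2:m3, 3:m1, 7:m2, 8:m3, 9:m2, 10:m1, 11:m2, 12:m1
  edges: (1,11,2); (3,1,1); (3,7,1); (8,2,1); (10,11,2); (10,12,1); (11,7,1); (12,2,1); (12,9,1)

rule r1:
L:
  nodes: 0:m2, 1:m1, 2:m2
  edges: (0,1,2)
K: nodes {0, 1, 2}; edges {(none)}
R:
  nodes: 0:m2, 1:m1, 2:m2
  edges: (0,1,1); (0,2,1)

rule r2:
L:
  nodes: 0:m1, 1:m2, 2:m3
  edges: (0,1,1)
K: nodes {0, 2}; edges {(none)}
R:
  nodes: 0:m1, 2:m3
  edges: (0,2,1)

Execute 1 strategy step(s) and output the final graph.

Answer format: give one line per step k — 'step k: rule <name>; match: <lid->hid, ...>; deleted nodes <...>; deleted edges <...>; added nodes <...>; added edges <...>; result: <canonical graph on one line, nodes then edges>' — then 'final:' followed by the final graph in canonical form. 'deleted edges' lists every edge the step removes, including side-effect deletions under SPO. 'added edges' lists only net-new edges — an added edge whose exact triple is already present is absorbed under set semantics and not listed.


step 1: rule r2; match: 0->3, 1->1, 2->2; deleted nodes 1; deleted edges (1,11,2); (3,1,1); added nodes (none); added edges (3,2,1); result: nodes: 2:m3, 3:m1, 7:m2, 8:m3, 9:m2, 10:m1, 11:m2, 12:m1 edges: (3,2,1); (3,7,1); (8,2,1); (10,11,2); (10,12,1); (11,7,1); (12,2,1); (12,9,1)
final:
nodes: 2:m3, 3:m1, 7:m2, 8:m3, 9:m2, 10:m1, 11:m2, 12:m1
edges: (3,2,1); (3,7,1); (8,2,1); (10,11,2); (10,12,1); (11,7,1); (12,2,1); (12,9,1)


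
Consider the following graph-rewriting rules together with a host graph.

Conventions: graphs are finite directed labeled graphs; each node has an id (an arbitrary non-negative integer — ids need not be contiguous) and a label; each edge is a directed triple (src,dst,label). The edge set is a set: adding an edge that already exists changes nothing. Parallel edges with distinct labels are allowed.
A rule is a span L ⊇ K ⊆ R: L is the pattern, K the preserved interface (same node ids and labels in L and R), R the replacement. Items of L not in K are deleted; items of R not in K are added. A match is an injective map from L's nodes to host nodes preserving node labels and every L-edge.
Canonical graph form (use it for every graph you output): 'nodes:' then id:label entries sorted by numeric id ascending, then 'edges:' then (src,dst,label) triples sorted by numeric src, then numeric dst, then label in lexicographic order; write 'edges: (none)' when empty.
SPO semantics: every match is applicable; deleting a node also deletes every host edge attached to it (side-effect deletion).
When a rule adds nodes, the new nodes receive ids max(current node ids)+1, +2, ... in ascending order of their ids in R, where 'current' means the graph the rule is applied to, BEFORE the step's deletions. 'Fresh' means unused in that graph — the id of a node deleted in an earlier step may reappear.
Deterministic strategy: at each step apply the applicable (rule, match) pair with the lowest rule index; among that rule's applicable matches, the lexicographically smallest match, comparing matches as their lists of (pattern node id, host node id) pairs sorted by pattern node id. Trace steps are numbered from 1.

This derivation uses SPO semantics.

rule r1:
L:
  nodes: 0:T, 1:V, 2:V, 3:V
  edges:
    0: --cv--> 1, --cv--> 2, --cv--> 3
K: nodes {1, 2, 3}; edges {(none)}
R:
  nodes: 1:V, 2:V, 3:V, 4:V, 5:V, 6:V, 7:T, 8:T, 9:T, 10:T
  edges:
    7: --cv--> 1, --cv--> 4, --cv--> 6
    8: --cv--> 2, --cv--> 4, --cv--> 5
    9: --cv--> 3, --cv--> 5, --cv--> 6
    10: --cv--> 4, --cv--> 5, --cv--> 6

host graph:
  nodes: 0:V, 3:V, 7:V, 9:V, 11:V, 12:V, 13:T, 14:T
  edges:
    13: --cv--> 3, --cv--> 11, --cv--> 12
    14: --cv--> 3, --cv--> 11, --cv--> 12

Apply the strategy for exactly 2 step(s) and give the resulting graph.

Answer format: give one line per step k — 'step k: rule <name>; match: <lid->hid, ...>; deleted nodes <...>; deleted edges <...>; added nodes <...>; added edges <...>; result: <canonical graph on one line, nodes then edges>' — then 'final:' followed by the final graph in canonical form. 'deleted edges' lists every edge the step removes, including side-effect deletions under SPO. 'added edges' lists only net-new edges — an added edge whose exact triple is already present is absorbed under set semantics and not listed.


step 1: rule r1; match: 0->13, 1->3, 2->11, 3->12; deleted nodes 13; deleted edges (13,3,cv); (13,11,cv); (13,12,cv); added nodes 15, 16, 17, 18, 19, 20, 21; added edges (18,3,cv); (18,15,cv); (18,17,cv); (19,11,cv); (19,15,cv); (19,16,cv); (20,12,cv); (20,16,cv); (20,17,cv); (21,15,cv); (21,16,cv); (21,17,cv); result: nodes: 0:V, 3:V, 7:V, 9:V, 11:V, 12:V, 14:T, 15:V, 16:V, 17:V, 18:T, 19:T, 20:T, 21:T edges: (14,3,cv); (14,11,cv); (14,12,cv); (18,3,cv); (18,15,cv); (18,17,cv); (19,11,cv); (19,15,cv); (19,16,cv); (20,12,cv); (20,16,cv); (20,17,cv); (21,15,cv); (21,16,cv); (21,17,cv)
step 2: rule r1; match: 0->14, 1->3, 2->11, 3->12; deleted nodes 14; deleted edges (14,3,cv); (14,11,cv); (14,12,cv); added nodes 22, 23, 24, 25, 26, 27, 28; added edges (25,3,cv); (25,22,cv); (25,24,cv); (26,11,cv); (26,22,cv); (26,23,cv); (27,12,cv); (27,23,cv); (27,24,cv); (28,22,cv); (28,23,cv); (28,24,cv); result: nodes: 0:V, 3:V, 7:V, 9:V, 11:V, 12:V, 15:V, 16:V, 17:V, 18:T, 19:T, 20:T, 21:T, 22:V, 23:V, 24:V, 25:T, 26:T, 27:T, 28:T edges: (18,3,cv); (18,15,cv); (18,17,cv); (19,11,cv); (19,15,cv); (19,16,cv); (20,12,cv); (20,16,cv); (20,17,cv); (21,15,cv); (21,16,cv); (21,17,cv); (25,3,cv); (25,22,cv); (25,24,cv); (26,11,cv); (26,22,cv); (26,23,cv); (27,12,cv); (27,23,cv); (27,24,cv); (28,22,cv); (28,23,cv); (28,24,cv)
final:
nodes: 0:V, 3:V, 7:V, 9:V, 11:V, 12:V, 15:V, 16:V, 17:V, 18:T, 19:T, 20:T, 21:T, 22:V, 23:V, 24:V, 25:T, 26:T, 27:T, 28:T
edges: (18,3,cv); (18,15,cv); (18,17,cv); (19,11,cv); (19,15,cv); (19,16,cv); (20,12,cv); (20,16,cv); (20,17,cv); (21,15,cv); (21,16,cv); (21,17,cv); (25,3,cv); (25,22,cv); (25,24,cv); (26,11,cv); (26,22,cv); (26,23,cv); (27,12,cv); (27,23,cv); (27,24,cv); (28,22,cv); (28,23,cv); (28,24,cv)


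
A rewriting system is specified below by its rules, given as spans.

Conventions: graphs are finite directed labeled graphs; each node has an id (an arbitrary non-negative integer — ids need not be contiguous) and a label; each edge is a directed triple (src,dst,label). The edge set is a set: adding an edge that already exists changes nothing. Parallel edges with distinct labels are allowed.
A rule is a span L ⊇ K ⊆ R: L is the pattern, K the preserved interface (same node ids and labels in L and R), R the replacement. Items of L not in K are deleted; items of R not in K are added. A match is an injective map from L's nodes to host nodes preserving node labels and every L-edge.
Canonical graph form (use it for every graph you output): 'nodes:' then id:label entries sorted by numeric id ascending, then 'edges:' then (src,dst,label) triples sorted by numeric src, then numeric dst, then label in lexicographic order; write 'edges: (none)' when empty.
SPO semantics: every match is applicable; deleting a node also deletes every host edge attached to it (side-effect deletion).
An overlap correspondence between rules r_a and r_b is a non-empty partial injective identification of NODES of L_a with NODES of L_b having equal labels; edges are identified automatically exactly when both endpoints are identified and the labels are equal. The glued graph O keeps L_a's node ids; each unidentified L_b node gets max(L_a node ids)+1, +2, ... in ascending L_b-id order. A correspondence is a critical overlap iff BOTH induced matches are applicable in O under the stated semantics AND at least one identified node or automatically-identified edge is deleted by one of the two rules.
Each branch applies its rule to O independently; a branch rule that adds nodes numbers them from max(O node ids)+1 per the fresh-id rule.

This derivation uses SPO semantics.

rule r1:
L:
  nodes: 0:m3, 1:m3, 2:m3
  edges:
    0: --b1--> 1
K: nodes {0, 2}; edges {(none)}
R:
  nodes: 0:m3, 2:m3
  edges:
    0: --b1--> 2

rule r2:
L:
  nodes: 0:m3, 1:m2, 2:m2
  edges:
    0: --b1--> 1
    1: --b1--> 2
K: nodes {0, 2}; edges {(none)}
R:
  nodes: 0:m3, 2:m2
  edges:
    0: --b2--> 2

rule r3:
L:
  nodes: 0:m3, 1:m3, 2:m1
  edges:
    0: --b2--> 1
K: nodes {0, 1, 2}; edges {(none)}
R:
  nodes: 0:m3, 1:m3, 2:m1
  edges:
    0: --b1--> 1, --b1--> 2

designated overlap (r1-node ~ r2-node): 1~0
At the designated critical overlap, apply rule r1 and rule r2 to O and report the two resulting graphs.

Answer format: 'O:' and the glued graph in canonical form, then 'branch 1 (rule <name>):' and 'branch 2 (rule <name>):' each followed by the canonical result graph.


O:
nodes: 0:m3, 1:m3, 2:m3, 3:m2, 4:m2
edges: (0,1,b1); (1,3,b1); (3,4,b1)
branch 1 (rule r1):
nodes: 0:m3, 2:m3, 3:m2, 4:m2
edges: (0,2,b1); (3,4,b1)
branch 2 (rule r2):
nodes: 0:m3, 1:m3, 2:m3, 4:m2
edges: (0,1,b1); (1,4,b2)


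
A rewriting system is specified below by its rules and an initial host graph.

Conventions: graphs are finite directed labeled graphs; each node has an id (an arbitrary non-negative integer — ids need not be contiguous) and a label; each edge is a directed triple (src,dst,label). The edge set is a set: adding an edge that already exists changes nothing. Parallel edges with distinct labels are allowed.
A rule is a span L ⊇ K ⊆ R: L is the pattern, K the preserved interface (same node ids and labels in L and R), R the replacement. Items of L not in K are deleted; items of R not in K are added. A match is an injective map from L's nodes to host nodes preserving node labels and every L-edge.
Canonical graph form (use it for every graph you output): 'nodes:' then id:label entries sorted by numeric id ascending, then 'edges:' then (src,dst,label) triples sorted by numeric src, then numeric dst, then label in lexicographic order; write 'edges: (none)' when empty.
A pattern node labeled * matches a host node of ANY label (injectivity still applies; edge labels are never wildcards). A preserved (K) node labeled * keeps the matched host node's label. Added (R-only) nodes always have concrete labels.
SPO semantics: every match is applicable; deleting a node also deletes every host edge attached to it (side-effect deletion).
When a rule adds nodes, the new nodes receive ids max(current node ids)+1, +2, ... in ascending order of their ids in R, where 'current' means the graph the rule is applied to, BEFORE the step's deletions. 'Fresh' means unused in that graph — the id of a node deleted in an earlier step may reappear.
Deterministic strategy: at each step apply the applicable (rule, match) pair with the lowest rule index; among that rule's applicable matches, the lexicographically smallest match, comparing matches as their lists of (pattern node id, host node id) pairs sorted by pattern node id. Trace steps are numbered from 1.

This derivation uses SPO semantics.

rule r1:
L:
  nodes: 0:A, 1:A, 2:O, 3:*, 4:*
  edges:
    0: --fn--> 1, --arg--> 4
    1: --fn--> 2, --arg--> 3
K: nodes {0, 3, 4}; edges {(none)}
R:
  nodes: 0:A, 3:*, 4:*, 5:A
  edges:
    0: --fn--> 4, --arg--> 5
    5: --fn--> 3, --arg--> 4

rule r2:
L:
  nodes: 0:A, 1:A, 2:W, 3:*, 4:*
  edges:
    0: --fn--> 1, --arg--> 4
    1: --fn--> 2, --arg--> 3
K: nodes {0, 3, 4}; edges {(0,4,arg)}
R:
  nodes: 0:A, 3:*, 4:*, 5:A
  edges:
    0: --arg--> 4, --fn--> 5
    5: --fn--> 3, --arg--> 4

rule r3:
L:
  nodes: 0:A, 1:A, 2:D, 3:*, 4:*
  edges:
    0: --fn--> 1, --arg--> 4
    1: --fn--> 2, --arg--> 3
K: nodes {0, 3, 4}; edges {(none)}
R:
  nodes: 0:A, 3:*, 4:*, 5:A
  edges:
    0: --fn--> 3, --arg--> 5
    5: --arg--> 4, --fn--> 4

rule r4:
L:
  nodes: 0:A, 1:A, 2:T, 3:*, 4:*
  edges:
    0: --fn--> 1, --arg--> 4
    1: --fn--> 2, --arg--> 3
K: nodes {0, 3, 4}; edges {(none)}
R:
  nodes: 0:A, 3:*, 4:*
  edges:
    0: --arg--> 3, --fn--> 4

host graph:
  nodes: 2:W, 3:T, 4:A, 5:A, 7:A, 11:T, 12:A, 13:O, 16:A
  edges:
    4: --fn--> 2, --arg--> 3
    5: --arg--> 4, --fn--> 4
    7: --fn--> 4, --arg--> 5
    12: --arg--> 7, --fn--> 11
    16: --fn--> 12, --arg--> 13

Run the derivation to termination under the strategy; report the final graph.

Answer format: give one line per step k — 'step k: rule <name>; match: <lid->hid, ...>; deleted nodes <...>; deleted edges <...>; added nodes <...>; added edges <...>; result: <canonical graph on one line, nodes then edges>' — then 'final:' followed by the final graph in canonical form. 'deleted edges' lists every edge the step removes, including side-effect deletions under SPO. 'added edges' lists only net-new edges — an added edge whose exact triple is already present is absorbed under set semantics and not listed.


step 1: rule r2; match: 0->7, 1->4, 2->2, 3->3, 4->5; deleted nodes 2, 4; deleted edges (4,2,fn); (4,3,arg); (5,4,arg); (5,4,fn); (7,4,fn); added nodes 17; added edges (7,17,fn); (17,3,fn); (17,5,arg); result: nodes: 3:T, 5:A, 7:A, 11:T, 12:A, 13:O, 16:A, 17:A edges: (7,5,arg); (7,17,fn); (12,7,arg); (12,11,fn); (16,12,fn); (16,13,arg); (17,3,fn); (17,5,arg)
step 2: rule r4; match: 0->16, 1->12, 2->11, 3->7, 4->13; deleted nodes 11, 12; deleted edges (12,7,arg); (12,11,fn); (16,12,fn); (16,13,arg); added nodes (none); added edges (16,7,arg); (16,13,fn); result: nodes: 3:T, 5:A, 7:A, 13:O, 16:A, 17:A edges: (7,5,arg); (7,17,fn); (16,7,arg); (16,13,fn); (17,3,fn); (17,5,arg)
final:
nodes: 3:T, 5:A, 7:A, 13:O, 16:A, 17:A
edges: (7,5,arg); (7,17,fn); (16,7,arg); (16,13,fn); (17,3,fn); (17,5,arg)


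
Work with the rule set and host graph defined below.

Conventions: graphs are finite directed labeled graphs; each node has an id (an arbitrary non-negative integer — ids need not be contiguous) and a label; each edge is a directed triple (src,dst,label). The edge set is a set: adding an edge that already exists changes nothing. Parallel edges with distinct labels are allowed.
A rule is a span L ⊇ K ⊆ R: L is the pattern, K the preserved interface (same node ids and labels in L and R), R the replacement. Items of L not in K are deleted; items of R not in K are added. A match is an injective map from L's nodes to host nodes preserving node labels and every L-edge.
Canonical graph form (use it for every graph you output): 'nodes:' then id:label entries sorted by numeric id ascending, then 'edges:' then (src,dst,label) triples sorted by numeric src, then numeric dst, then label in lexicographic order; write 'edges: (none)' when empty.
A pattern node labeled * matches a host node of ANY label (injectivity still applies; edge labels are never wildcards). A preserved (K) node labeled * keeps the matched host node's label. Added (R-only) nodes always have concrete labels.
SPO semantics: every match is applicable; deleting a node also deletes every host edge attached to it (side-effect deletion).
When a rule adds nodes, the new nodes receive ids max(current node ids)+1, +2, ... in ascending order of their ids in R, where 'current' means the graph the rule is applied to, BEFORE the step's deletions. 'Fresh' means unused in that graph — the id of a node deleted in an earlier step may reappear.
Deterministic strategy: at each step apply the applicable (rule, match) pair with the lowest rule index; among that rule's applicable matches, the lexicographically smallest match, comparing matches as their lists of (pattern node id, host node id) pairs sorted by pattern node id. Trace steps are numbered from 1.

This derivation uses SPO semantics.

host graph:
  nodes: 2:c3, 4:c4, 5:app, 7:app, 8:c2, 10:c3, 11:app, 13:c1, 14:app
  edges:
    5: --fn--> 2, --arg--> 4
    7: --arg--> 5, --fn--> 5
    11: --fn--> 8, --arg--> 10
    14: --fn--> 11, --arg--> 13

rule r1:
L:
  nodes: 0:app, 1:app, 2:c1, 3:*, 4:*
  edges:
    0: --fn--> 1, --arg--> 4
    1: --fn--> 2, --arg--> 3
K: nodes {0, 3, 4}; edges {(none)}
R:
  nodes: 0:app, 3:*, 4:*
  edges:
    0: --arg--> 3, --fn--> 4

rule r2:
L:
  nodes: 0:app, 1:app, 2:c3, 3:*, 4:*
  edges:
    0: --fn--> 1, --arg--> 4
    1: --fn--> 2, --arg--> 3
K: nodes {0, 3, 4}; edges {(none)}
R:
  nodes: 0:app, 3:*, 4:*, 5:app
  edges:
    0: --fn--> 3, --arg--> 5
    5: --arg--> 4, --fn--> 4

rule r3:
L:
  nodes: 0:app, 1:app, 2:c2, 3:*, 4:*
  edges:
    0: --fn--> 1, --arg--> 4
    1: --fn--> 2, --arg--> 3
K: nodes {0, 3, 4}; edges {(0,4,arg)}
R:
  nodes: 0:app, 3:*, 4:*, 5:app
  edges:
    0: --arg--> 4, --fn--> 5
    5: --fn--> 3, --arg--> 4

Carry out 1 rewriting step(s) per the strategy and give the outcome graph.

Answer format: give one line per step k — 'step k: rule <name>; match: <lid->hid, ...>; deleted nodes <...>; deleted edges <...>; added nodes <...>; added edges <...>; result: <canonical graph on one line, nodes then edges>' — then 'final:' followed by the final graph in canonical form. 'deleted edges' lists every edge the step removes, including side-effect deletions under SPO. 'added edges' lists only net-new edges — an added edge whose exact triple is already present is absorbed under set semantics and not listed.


step 1: rule r3; match: 0->14, 1->11, 2->8, 3->10, 4->13; deleted nodes 8, 11; deleted edges (11,8,fn); (11,10,arg); (14,11,fn); added nodes 15; added edges (14,15,fn); (15,10,fn); (15,13,arg); result: nodes: 2:c3, 4:c4, 5:app, 7:app, 10:c3, 13:c1, 14:app, 15:app edges: (5,2,fn); (5,4,arg); (7,5,arg); (7,5,fn); (14,13,arg); (14,15,fn); (15,10,fn); (15,13,arg)
final:
nodes: 2:c3, 4:c4, 5:app, 7:app, 10:c3, 13:c1, 14:app, 15:app
edges: (5,2,fn); (5,4,arg); (7,5,arg); (7,5,fn); (14,13,arg); (14,15,fn); (15,10,fn); (15,13,arg)


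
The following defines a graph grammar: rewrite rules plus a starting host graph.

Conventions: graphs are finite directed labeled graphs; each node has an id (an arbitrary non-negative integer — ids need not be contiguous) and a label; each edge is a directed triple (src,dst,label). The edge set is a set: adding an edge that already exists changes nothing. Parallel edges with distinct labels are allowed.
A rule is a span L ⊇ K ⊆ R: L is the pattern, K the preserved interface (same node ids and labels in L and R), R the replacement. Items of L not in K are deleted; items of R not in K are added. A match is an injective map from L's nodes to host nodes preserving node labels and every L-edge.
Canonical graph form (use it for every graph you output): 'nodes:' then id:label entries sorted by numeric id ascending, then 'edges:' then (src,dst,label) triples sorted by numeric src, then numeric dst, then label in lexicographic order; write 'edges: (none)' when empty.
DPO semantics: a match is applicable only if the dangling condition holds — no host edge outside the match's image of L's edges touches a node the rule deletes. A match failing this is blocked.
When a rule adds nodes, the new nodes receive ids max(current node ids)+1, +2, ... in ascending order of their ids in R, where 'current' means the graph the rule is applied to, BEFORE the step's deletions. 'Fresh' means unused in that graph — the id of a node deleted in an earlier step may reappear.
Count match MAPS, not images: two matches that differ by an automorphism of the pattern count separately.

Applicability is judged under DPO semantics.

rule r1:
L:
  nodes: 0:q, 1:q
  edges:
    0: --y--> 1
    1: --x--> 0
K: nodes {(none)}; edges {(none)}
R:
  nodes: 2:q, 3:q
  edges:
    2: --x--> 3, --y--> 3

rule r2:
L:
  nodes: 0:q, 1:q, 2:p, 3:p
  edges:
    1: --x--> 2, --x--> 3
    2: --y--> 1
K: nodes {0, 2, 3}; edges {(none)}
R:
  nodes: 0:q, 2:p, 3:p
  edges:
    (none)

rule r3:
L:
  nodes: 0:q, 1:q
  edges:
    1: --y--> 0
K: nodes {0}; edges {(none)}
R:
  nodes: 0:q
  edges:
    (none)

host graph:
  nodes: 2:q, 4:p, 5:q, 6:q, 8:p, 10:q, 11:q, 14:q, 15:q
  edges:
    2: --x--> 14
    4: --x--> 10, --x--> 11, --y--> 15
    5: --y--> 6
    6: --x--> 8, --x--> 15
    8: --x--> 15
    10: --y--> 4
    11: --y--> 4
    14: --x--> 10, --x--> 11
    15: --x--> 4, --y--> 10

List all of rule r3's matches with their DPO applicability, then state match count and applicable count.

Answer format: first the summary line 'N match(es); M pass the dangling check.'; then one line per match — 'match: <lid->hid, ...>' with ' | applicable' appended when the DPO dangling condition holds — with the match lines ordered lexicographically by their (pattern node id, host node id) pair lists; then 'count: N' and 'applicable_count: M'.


2 match(es); 1 pass the dangling check.
match: 0->6, 1->5 | applicable
match: 0->10, 1->15
count: 2
applicable_count: 1


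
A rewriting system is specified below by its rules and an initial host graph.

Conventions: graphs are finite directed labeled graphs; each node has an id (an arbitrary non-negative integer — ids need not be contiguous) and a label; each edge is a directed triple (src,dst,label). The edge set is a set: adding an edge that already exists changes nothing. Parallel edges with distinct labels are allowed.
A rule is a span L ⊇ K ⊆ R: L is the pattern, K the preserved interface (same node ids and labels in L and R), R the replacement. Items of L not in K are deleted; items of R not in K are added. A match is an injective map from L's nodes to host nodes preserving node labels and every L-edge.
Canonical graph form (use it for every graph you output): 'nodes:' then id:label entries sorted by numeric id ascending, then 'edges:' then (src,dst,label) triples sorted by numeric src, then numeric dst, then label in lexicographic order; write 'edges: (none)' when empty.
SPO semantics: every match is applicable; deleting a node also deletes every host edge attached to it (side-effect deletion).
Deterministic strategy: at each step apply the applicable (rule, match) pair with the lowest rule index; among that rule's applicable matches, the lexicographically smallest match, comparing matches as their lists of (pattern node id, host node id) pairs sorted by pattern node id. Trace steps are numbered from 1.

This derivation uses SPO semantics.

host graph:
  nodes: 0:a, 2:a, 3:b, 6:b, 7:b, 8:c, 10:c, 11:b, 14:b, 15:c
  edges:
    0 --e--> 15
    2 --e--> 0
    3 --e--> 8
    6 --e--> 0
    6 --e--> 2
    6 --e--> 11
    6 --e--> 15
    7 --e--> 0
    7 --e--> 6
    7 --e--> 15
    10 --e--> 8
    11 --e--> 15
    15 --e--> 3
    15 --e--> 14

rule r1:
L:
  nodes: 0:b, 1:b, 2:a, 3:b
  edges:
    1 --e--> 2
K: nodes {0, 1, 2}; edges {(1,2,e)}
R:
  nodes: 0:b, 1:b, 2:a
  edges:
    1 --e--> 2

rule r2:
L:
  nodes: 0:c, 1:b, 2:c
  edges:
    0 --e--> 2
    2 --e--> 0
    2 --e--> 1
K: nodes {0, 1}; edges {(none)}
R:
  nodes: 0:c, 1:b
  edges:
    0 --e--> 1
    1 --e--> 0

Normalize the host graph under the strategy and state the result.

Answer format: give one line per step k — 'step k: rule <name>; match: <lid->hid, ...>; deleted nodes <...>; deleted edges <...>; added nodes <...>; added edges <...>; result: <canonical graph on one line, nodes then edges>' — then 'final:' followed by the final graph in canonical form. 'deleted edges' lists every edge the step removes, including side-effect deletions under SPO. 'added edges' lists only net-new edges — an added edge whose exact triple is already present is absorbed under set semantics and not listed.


step 1: rule r1; match: 0->3, 1->6, 2->0, 3->7; deleted nodes 7; deleted edges (7,0,e); (7,6,e); (7,15,e); added nodes (none); added edges (none); result: nodes: 0:a, 2:a, 3:b, 6:b, 8:c, 10:c, 11:b, 14:b, 15:c edges: (0,15,e); (2,0,e); (3,8,e); (6,0,e); (6,2,e); (6,11,e); (6,15,e); (10,8,e); (11,15,e); (15,3,e); (15,14,e)
step 2: rule r1; match: 0->3, 1->6, 2->0, 3->11; deleted nodes 11; deleted edges (6,11,e); (11,15,e); added nodes (none); added edges (none); result: nodes: 0:a, 2:a, 3:b, 6:b, 8:c, 10:c, 14:b, 15:c edges: (0,15,e); (2,0,e); (3,8,e); (6,0,e); (6,2,e); (6,15,e); (10,8,e); (15,3,e); (15,14,e)
step 3: rule r1; match: 0->3, 1->6, 2->0, 3->14; deleted nodes 14; deleted edges (15,14,e); added nodes (none); added edges (none); result: nodes: 0:a, 2:a, 3:b, 6:b, 8:c, 10:c, 15:c edges: (0,15,e); (2,0,e); (3,8,e); (6,0,e); (6,2,e); (6,15,e); (10,8,e); (15,3,e)
final:
nodes: 0:a, 2:a, 3:b, 6:b, 8:c, 10:c, 15:c
edges: (0,15,e); (2,0,e); (3,8,e); (6,0,e); (6,2,e); (6,15,e); (10,8,e); (15,3,e)


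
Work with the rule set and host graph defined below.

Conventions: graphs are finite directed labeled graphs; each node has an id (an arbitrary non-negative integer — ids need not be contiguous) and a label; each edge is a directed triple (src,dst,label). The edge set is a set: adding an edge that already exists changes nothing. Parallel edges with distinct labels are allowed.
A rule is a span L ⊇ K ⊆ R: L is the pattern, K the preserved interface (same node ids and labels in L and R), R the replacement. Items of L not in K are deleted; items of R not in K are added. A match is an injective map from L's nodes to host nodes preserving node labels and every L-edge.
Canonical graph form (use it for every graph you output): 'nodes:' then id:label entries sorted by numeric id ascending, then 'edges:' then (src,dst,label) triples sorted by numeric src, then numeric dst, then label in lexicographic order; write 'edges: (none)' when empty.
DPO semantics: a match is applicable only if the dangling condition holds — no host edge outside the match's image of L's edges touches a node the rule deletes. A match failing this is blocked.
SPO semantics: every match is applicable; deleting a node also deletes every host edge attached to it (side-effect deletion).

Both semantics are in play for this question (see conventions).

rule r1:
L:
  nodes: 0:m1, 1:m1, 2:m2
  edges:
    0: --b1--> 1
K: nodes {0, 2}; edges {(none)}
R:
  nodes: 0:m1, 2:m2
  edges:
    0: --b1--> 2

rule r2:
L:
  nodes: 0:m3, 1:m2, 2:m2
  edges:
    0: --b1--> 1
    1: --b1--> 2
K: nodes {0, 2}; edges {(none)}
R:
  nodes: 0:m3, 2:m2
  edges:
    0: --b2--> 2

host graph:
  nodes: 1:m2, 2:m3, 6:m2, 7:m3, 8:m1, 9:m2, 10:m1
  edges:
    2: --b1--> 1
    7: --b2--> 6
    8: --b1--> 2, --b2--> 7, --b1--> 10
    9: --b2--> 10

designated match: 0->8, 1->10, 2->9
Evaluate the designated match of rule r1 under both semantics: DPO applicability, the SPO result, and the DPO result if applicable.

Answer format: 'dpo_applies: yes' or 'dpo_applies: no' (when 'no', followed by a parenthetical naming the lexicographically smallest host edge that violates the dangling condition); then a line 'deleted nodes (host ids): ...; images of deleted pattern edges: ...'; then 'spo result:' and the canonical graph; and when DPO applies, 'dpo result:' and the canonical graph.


dpo_applies: no
(the rule deletes node 10, which keeps host edge (9,10,b2) outside the match image — the dangling condition fails, DPO blocks; SPO proceeds and side-deletes such edges)
deleted nodes (host ids): 10; images of deleted pattern edges: (8,10,b1)
spo result:
nodes: 1:m2, 2:m3, 6:m2, 7:m3, 8:m1, 9:m2
edges: (2,1,b1); (7,6,b2); (8,2,b1); (8,7,b2); (8,9,b1)
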